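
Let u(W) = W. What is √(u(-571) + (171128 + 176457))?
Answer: √347014 ≈ 589.08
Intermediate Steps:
√(u(-571) + (171128 + 176457)) = √(-571 + (171128 + 176457)) = √(-571 + 347585) = √347014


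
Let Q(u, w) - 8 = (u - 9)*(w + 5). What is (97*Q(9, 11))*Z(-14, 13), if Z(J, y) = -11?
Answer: -8536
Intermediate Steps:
Q(u, w) = 8 + (-9 + u)*(5 + w) (Q(u, w) = 8 + (u - 9)*(w + 5) = 8 + (-9 + u)*(5 + w))
(97*Q(9, 11))*Z(-14, 13) = (97*(-37 - 9*11 + 5*9 + 9*11))*(-11) = (97*(-37 - 99 + 45 + 99))*(-11) = (97*8)*(-11) = 776*(-11) = -8536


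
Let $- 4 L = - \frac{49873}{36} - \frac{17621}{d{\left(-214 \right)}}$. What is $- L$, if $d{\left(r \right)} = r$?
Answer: $- \frac{5019233}{15408} \approx -325.75$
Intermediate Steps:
$L = \frac{5019233}{15408}$ ($L = - \frac{- \frac{49873}{36} - \frac{17621}{-214}}{4} = - \frac{\left(-49873\right) \frac{1}{36} - - \frac{17621}{214}}{4} = - \frac{- \frac{49873}{36} + \frac{17621}{214}}{4} = \left(- \frac{1}{4}\right) \left(- \frac{5019233}{3852}\right) = \frac{5019233}{15408} \approx 325.75$)
$- L = \left(-1\right) \frac{5019233}{15408} = - \frac{5019233}{15408}$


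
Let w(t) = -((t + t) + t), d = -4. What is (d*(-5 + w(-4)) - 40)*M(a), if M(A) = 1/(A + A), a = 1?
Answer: -34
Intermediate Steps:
w(t) = -3*t (w(t) = -(2*t + t) = -3*t)
M(A) = 1/(2*A)
(d*(-5 + w(-4)) - 40)*M(a) = (-4*(-5 - 3*(-4)) - 40)*((½)/1) = (-4*(-5 + 12) - 40)*((½)*1) = (-4*7 - 40)*(½) = (-28 - 40)*(½) = -68*½ = -34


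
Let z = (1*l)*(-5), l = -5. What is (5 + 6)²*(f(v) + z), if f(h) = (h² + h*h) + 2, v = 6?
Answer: 11979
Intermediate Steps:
z = 25 (z = (1*(-5))*(-5) = -5*(-5) = 25)
f(h) = 2 + 2*h² (f(h) = (h² + h²) + 2 = 2*h² + 2 = 2 + 2*h²)
(5 + 6)²*(f(v) + z) = (5 + 6)²*((2 + 2*6²) + 25) = 11²*((2 + 2*36) + 25) = 121*((2 + 72) + 25) = 121*(74 + 25) = 121*99 = 11979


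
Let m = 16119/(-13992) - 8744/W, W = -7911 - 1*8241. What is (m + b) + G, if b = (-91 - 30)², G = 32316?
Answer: 442170287177/9416616 ≈ 46956.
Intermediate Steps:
W = -16152 (W = -7911 - 8241 = -16152)
b = 14641 (b = (-121)² = 14641)
m = -5750335/9416616 (m = 16119/(-13992) - 8744/(-16152) = 16119*(-1/13992) - 8744*(-1/16152) = -5373/4664 + 1093/2019 = -5750335/9416616 ≈ -0.61066)
(m + b) + G = (-5750335/9416616 + 14641) + 32316 = 137862924521/9416616 + 32316 = 442170287177/9416616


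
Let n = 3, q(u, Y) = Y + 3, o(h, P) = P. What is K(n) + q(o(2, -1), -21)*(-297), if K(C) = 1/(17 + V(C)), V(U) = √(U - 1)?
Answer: 1534319/287 - √2/287 ≈ 5346.1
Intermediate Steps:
V(U) = √(-1 + U)
q(u, Y) = 3 + Y
K(C) = 1/(17 + √(-1 + C))
K(n) + q(o(2, -1), -21)*(-297) = 1/(17 + √(-1 + 3)) + (3 - 21)*(-297) = 1/(17 + √2) - 18*(-297) = 1/(17 + √2) + 5346 = 5346 + 1/(17 + √2)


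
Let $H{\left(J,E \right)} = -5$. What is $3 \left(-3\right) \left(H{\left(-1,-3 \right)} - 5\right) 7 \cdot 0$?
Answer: $0$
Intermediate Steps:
$3 \left(-3\right) \left(H{\left(-1,-3 \right)} - 5\right) 7 \cdot 0 = 3 \left(-3\right) \left(-5 - 5\right) 7 \cdot 0 = - 9 \left(-5 - 5\right) 0 = \left(-9\right) \left(-10\right) 0 = 90 \cdot 0 = 0$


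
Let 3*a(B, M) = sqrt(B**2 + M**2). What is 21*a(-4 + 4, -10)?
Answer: 70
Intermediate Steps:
a(B, M) = sqrt(B**2 + M**2)/3
21*a(-4 + 4, -10) = 21*(sqrt((-4 + 4)**2 + (-10)**2)/3) = 21*(sqrt(0**2 + 100)/3) = 21*(sqrt(0 + 100)/3) = 21*(sqrt(100)/3) = 21*((1/3)*10) = 21*(10/3) = 70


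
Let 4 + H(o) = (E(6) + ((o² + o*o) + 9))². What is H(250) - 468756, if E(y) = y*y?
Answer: 15635783265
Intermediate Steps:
E(y) = y²
H(o) = -4 + (45 + 2*o²)² (H(o) = -4 + (6² + ((o² + o*o) + 9))² = -4 + (36 + ((o² + o²) + 9))² = -4 + (36 + (2*o² + 9))² = -4 + (36 + (9 + 2*o²))² = -4 + (45 + 2*o²)²)
H(250) - 468756 = (-4 + (45 + 2*250²)²) - 468756 = (-4 + (45 + 2*62500)²) - 468756 = (-4 + (45 + 125000)²) - 468756 = (-4 + 125045²) - 468756 = (-4 + 15636252025) - 468756 = 15636252021 - 468756 = 15635783265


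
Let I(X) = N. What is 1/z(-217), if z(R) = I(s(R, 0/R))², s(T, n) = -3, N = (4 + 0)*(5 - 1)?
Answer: 1/256 ≈ 0.0039063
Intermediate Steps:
N = 16 (N = 4*4 = 16)
I(X) = 16
z(R) = 256 (z(R) = 16² = 256)
1/z(-217) = 1/256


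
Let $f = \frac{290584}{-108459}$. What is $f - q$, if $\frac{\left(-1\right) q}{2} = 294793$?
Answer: $\frac{63945617390}{108459} \approx 5.8958 \cdot 10^{5}$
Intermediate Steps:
$q = -589586$ ($q = \left(-2\right) 294793 = -589586$)
$f = - \frac{290584}{108459}$ ($f = 290584 \left(- \frac{1}{108459}\right) = - \frac{290584}{108459} \approx -2.6792$)
$f - q = - \frac{290584}{108459} - -589586 = - \frac{290584}{108459} + 589586 = \frac{63945617390}{108459}$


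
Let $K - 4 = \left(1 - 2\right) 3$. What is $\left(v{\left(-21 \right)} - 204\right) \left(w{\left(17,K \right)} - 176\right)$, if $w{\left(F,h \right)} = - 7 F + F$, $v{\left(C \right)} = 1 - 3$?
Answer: $57268$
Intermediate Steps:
$v{\left(C \right)} = -2$ ($v{\left(C \right)} = 1 - 3 = -2$)
$K = 1$ ($K = 4 + \left(1 - 2\right) 3 = 4 - 3 = 1$)
$w{\left(F,h \right)} = - 6 F$
$\left(v{\left(-21 \right)} - 204\right) \left(w{\left(17,K \right)} - 176\right) = \left(-2 - 204\right) \left(\left(-6\right) 17 - 176\right) = - 206 \left(-102 - 176\right) = \left(-206\right) \left(-278\right) = 57268$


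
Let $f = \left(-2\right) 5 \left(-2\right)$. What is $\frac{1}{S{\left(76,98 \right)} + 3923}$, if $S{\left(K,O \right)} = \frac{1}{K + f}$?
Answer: $\frac{96}{376609} \approx 0.00025491$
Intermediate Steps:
$f = 20$ ($f = \left(-10\right) \left(-2\right) = 20$)
$S{\left(K,O \right)} = \frac{1}{20 + K}$ ($S{\left(K,O \right)} = \frac{1}{K + 20} = \frac{1}{20 + K}$)
$\frac{1}{S{\left(76,98 \right)} + 3923} = \frac{1}{\frac{1}{20 + 76} + 3923} = \frac{1}{\frac{1}{96} + 3923} = \frac{1}{\frac{376609}{96}} = \frac{96}{376609}$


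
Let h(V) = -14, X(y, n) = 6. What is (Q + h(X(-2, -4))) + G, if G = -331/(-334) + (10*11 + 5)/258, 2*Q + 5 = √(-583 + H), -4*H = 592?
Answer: -649015/43086 + I*√731/2 ≈ -15.063 + 13.519*I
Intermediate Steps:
H = -148 (H = -¼*592 = -148)
Q = -5/2 + I*√731/2 (Q = -5/2 + √(-583 - 148)/2 = -5/2 + √(-731)/2 = -5/2 + (I*√731)/2 = -5/2 + I*√731/2 ≈ -2.5 + 13.519*I)
G = 30952/21543 (G = -331*(-1/334) + (110 + 5)*(1/258) = 331/334 + 115*(1/258) = 331/334 + 115/258 = 30952/21543 ≈ 1.4368)
(Q + h(X(-2, -4))) + G = ((-5/2 + I*√731/2) - 14) + 30952/21543 = (-33/2 + I*√731/2) + 30952/21543 = -649015/43086 + I*√731/2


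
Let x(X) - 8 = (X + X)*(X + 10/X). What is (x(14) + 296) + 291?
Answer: 1007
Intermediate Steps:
x(X) = 8 + 2*X*(X + 10/X) (x(X) = 8 + (X + X)*(X + 10/X) = 8 + (2*X)*(X + 10/X) = 8 + 2*X*(X + 10/X))
(x(14) + 296) + 291 = ((28 + 2*14²) + 296) + 291 = ((28 + 2*196) + 296) + 291 = ((28 + 392) + 296) + 291 = (420 + 296) + 291 = 716 + 291 = 1007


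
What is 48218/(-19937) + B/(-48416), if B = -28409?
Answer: -1768132455/965269792 ≈ -1.8317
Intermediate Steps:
48218/(-19937) + B/(-48416) = 48218/(-19937) - 28409/(-48416) = 48218*(-1/19937) - 28409*(-1/48416) = -48218/19937 + 28409/48416 = -1768132455/965269792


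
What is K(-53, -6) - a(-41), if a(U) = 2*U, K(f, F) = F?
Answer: 76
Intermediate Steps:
K(-53, -6) - a(-41) = -6 - 2*(-41) = -6 - 1*(-82) = -6 + 82 = 76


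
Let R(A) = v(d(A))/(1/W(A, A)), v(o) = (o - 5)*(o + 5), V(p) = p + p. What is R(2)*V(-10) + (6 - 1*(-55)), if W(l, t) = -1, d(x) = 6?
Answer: 281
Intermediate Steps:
V(p) = 2*p
v(o) = (-5 + o)*(5 + o)
R(A) = -11 (R(A) = (-25 + 6**2)/(1/(-1)) = (-25 + 36)/(-1) = 11*(-1) = -11)
R(2)*V(-10) + (6 - 1*(-55)) = -22*(-10) + (6 - 1*(-55)) = -11*(-20) + (6 + 55) = 220 + 61 = 281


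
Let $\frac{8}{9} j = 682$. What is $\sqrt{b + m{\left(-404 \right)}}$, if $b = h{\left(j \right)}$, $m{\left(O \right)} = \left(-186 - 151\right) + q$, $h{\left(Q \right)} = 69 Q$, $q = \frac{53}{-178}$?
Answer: $\frac{3 \sqrt{185185771}}{178} \approx 229.35$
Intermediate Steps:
$q = - \frac{53}{178}$ ($q = 53 \left(- \frac{1}{178}\right) = - \frac{53}{178} \approx -0.29775$)
$j = \frac{3069}{4}$ ($j = \frac{9}{8} \cdot 682 = \frac{3069}{4} \approx 767.25$)
$m{\left(O \right)} = - \frac{60039}{178}$ ($m{\left(O \right)} = \left(-186 - 151\right) - \frac{53}{178} = -337 - \frac{53}{178} = - \frac{60039}{178}$)
$b = \frac{211761}{4}$ ($b = 69 \cdot \frac{3069}{4} = \frac{211761}{4} \approx 52940.0$)
$\sqrt{b + m{\left(-404 \right)}} = \sqrt{\frac{211761}{4} - \frac{60039}{178}} = \sqrt{\frac{18726651}{356}} = \frac{3 \sqrt{185185771}}{178}$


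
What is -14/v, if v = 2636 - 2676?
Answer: 7/20 ≈ 0.35000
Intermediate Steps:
v = -40
-14/v = -14/(-40) = -14*(-1/40) = 7/20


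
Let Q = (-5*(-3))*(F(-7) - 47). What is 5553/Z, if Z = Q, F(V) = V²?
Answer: 1851/10 ≈ 185.10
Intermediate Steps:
Q = 30 (Q = (-5*(-3))*((-7)² - 47) = 15*(49 - 47) = 15*2 = 30)
Z = 30
5553/Z = 5553/30 = 5553*(1/30) = 1851/10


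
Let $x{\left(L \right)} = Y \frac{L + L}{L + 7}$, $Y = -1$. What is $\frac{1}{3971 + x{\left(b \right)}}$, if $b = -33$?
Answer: $\frac{13}{51590} \approx 0.00025199$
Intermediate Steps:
$x{\left(L \right)} = - \frac{2 L}{7 + L}$ ($x{\left(L \right)} = - \frac{L + L}{L + 7} = - \frac{2 L}{7 + L}$)
$\frac{1}{3971 + x{\left(b \right)}} = \frac{1}{3971 - - \frac{66}{7 - 33}} = \frac{1}{3971 - - \frac{66}{-26}} = \frac{1}{3971 - \left(-66\right) \left(- \frac{1}{26}\right)} = \frac{1}{3971 - \frac{33}{13}} = \frac{1}{\frac{51590}{13}} = \frac{13}{51590}$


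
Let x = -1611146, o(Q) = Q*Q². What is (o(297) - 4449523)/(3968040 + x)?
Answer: 10874275/1178447 ≈ 9.2276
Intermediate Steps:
o(Q) = Q³
(o(297) - 4449523)/(3968040 + x) = (297³ - 4449523)/(3968040 - 1611146) = (26198073 - 4449523)/2356894 = 21748550*(1/2356894) = 10874275/1178447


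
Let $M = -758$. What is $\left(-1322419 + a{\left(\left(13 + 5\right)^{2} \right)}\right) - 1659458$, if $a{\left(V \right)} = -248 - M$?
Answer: $-2981367$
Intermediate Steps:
$a{\left(V \right)} = 510$ ($a{\left(V \right)} = -248 - -758 = -248 + 758 = 510$)
$\left(-1322419 + a{\left(\left(13 + 5\right)^{2} \right)}\right) - 1659458 = \left(-1322419 + 510\right) - 1659458 = -1321909 - 1659458 = -2981367$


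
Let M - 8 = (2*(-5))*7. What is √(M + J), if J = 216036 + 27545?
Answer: √243519 ≈ 493.48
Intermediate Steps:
J = 243581
M = -62 (M = 8 + (2*(-5))*7 = 8 - 10*7 = 8 - 70 = -62)
√(M + J) = √(-62 + 243581) = √243519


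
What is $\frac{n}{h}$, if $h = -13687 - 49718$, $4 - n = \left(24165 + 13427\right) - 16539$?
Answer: $\frac{21049}{63405} \approx 0.33198$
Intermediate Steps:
$n = -21049$ ($n = 4 - \left(\left(24165 + 13427\right) - 16539\right) = 4 - \left(37592 - 16539\right) = 4 - 21053 = -21049$)
$h = -63405$ ($h = -13687 - 49718 = -63405$)
$\frac{n}{h} = - \frac{21049}{-63405} = \left(-21049\right) \left(- \frac{1}{63405}\right) = \frac{21049}{63405}$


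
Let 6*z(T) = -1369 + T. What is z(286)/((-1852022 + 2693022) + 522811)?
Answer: -361/2727622 ≈ -0.00013235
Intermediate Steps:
z(T) = -1369/6 + T/6 (z(T) = (-1369 + T)/6 = -1369/6 + T/6)
z(286)/((-1852022 + 2693022) + 522811) = (-1369/6 + (1/6)*286)/((-1852022 + 2693022) + 522811) = (-1369/6 + 143/3)/(841000 + 522811) = -361/2/1363811 = -361/2*1/1363811 = -361/2727622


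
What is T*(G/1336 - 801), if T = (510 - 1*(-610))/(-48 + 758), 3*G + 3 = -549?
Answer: -14984480/11857 ≈ -1263.8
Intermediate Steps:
G = -184 (G = -1 + (1/3)*(-549) = -1 - 183 = -184)
T = 112/71 (T = (510 + 610)/710 = 1120*(1/710) = 112/71 ≈ 1.5775)
T*(G/1336 - 801) = 112*(-184/1336 - 801)/71 = 112*(-184*1/1336 - 801)/71 = 112*(-23/167 - 801)/71 = (112/71)*(-133790/167) = -14984480/11857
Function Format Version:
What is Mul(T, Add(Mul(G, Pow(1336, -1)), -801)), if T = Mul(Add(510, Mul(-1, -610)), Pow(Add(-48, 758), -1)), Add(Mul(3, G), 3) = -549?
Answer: Rational(-14984480, 11857) ≈ -1263.8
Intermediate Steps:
G = -184 (G = Add(-1, Mul(Rational(1, 3), -549)) = Add(-1, -183) = -184)
T = Rational(112, 71) (T = Mul(Add(510, 610), Pow(710, -1)) = Mul(1120, Rational(1, 710)) = Rational(112, 71) ≈ 1.5775)
Mul(T, Add(Mul(G, Pow(1336, -1)), -801)) = Mul(Rational(112, 71), Add(Mul(-184, Pow(1336, -1)), -801)) = Mul(Rational(112, 71), Add(Mul(-184, Rational(1, 1336)), -801)) = Mul(Rational(112, 71), Add(Rational(-23, 167), -801)) = Mul(Rational(112, 71), Rational(-133790, 167)) = Rational(-14984480, 11857)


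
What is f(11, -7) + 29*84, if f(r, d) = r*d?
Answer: 2359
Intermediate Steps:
f(r, d) = d*r
f(11, -7) + 29*84 = -7*11 + 29*84 = -77 + 2436 = 2359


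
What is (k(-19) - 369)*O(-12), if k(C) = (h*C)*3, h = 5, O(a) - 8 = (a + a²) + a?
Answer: -83712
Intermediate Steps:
O(a) = 8 + a² + 2*a (O(a) = 8 + ((a + a²) + a) = 8 + (a² + 2*a) = 8 + a² + 2*a)
k(C) = 15*C (k(C) = (5*C)*3 = 15*C)
(k(-19) - 369)*O(-12) = (15*(-19) - 369)*(8 + (-12)² + 2*(-12)) = (-285 - 369)*(8 + 144 - 24) = -654*128 = -83712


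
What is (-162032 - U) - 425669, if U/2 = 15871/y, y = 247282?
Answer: -72663955212/123641 ≈ -5.8770e+5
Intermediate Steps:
U = 15871/123641 (U = 2*(15871/247282) = 15871/123641 ≈ 0.12836)
(-162032 - U) - 425669 = (-162032 - 1*15871/123641) - 425669 = (-162032 - 15871/123641) - 425669 = -20033814383/123641 - 425669 = -72663955212/123641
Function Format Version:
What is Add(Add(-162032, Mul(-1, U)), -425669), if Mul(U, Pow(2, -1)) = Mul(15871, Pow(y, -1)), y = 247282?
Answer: Rational(-72663955212, 123641) ≈ -5.8770e+5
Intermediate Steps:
U = Rational(15871, 123641) (U = Mul(2, Mul(15871, Pow(247282, -1))) = Mul(2, Mul(15871, Rational(1, 247282))) = Mul(2, Rational(15871, 247282)) = Rational(15871, 123641) ≈ 0.12836)
Add(Add(-162032, Mul(-1, U)), -425669) = Add(Add(-162032, Mul(-1, Rational(15871, 123641))), -425669) = Add(Add(-162032, Rational(-15871, 123641)), -425669) = Add(Rational(-20033814383, 123641), -425669) = Rational(-72663955212, 123641)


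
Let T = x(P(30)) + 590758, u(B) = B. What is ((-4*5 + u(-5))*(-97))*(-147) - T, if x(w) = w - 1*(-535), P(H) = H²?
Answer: -948668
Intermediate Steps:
x(w) = 535 + w (x(w) = w + 535 = 535 + w)
T = 592193 (T = (535 + 30²) + 590758 = (535 + 900) + 590758 = 1435 + 590758 = 592193)
((-4*5 + u(-5))*(-97))*(-147) - T = ((-4*5 - 5)*(-97))*(-147) - 1*592193 = ((-20 - 5)*(-97))*(-147) - 592193 = -25*(-97)*(-147) - 592193 = 2425*(-147) - 592193 = -356475 - 592193 = -948668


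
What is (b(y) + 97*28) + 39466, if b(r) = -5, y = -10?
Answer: 42177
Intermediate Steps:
(b(y) + 97*28) + 39466 = (-5 + 97*28) + 39466 = (-5 + 2716) + 39466 = 2711 + 39466 = 42177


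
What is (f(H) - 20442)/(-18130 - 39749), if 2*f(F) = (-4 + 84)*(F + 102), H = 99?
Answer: 1378/6431 ≈ 0.21427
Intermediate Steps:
f(F) = 4080 + 40*F (f(F) = ((-4 + 84)*(F + 102))/2 = (80*(102 + F))/2 = (8160 + 80*F)/2 = 4080 + 40*F)
(f(H) - 20442)/(-18130 - 39749) = ((4080 + 40*99) - 20442)/(-18130 - 39749) = ((4080 + 3960) - 20442)/(-57879) = (8040 - 20442)*(-1/57879) = -12402*(-1/57879) = 1378/6431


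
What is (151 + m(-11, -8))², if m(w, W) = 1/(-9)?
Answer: 1844164/81 ≈ 22767.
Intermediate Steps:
m(w, W) = -⅑
(151 + m(-11, -8))² = (151 - ⅑)² = (1358/9)² = 1844164/81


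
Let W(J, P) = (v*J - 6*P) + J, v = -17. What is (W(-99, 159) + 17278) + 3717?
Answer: 21625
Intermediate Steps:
W(J, P) = -16*J - 6*P (W(J, P) = (-17*J - 6*P) + J = -16*J - 6*P)
(W(-99, 159) + 17278) + 3717 = ((-16*(-99) - 6*159) + 17278) + 3717 = ((1584 - 954) + 17278) + 3717 = (630 + 17278) + 3717 = 17908 + 3717 = 21625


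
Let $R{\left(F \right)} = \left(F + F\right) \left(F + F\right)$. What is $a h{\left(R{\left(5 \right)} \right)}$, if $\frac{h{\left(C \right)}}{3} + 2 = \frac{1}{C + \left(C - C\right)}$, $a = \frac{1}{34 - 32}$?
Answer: $- \frac{597}{200} \approx -2.985$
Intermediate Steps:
$R{\left(F \right)} = 4 F^{2}$ ($R{\left(F \right)} = 2 F 2 F = 4 F^{2}$)
$a = \frac{1}{2} \approx 0.5$
$h{\left(C \right)} = -6 + \frac{3}{C}$ ($h{\left(C \right)} = -6 + \frac{3}{C + \left(C - C\right)} = -6 + \frac{3}{C + 0} = -6 + \frac{3}{C}$)
$a h{\left(R{\left(5 \right)} \right)} = \frac{-6 + \frac{3}{4 \cdot 5^{2}}}{2} = \frac{-6 + \frac{3}{4 \cdot 25}}{2} = \frac{-6 + \frac{3}{100}}{2} = \frac{1}{2} \left(- \frac{597}{100}\right) = - \frac{597}{200}$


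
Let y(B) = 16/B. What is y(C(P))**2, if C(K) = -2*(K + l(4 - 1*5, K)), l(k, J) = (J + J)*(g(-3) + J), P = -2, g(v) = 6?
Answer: 16/81 ≈ 0.19753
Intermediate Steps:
l(k, J) = 2*J*(6 + J) (l(k, J) = (J + J)*(6 + J) = (2*J)*(6 + J) = 2*J*(6 + J))
C(K) = -2*K - 4*K*(6 + K) (C(K) = -2*(K + 2*K*(6 + K)) = -2*K - 4*K*(6 + K))
y(C(P))**2 = (16/((2*(-2)*(-13 - 2*(-2)))))**2 = (16/((2*(-2)*(-13 + 4))))**2 = (16/((2*(-2)*(-9))))**2 = (16/36)**2 = (16*(1/36))**2 = (4/9)**2 = 16/81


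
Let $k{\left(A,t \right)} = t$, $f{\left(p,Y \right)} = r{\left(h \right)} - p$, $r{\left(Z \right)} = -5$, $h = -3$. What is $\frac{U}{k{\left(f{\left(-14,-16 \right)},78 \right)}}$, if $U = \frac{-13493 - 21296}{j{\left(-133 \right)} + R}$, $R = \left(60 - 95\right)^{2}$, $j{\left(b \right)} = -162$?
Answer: $- \frac{34789}{82914} \approx -0.41958$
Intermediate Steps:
$f{\left(p,Y \right)} = -5 - p$
$R = 1225$ ($R = \left(-35\right)^{2} = 1225$)
$U = - \frac{34789}{1063}$ ($U = \frac{-13493 - 21296}{-162 + 1225} = - \frac{34789}{1063} \approx -32.727$)
$\frac{U}{k{\left(f{\left(-14,-16 \right)},78 \right)}} = - \frac{34789}{1063 \cdot 78} = \left(- \frac{34789}{1063}\right) \frac{1}{78} = - \frac{34789}{82914}$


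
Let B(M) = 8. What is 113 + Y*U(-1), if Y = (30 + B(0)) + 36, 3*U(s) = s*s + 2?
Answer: 187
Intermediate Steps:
U(s) = 2/3 + s**2/3 (U(s) = (s*s + 2)/3 = (s**2 + 2)/3 = (2 + s**2)/3 = 2/3 + s**2/3)
Y = 74 (Y = (30 + 8) + 36 = 38 + 36 = 74)
113 + Y*U(-1) = 113 + 74*(2/3 + (1/3)*(-1)**2) = 113 + 74*(2/3 + (1/3)*1) = 113 + 74*(2/3 + 1/3) = 113 + 74*1 = 113 + 74 = 187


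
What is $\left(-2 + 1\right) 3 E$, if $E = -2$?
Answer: $6$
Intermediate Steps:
$\left(-2 + 1\right) 3 E = \left(-2 + 1\right) 3 \left(-2\right) = \left(-1\right) 3 \left(-2\right) = \left(-3\right) \left(-2\right) = 6$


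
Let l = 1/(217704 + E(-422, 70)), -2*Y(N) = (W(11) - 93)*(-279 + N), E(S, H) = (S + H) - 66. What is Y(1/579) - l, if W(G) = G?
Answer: -1439115598619/125808594 ≈ -11439.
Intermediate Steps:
E(S, H) = -66 + H + S (E(S, H) = (H + S) - 66 = -66 + H + S)
Y(N) = -11439 + 41*N (Y(N) = -(11 - 93)*(-279 + N)/2 = -(-41)*(-279 + N) = -(22878 - 82*N)/2 = -11439 + 41*N)
l = 1/217286 (l = 1/(217704 + (-66 + 70 - 422)) = 1/(217704 - 418) = 1/217286 ≈ 4.6022e-6)
Y(1/579) - l = (-11439 + 41/579) - 1*1/217286 = (-11439 + 41*(1/579)) - 1/217286 = (-11439 + 41/579) - 1/217286 = -6623140/579 - 1/217286 = -1439115598619/125808594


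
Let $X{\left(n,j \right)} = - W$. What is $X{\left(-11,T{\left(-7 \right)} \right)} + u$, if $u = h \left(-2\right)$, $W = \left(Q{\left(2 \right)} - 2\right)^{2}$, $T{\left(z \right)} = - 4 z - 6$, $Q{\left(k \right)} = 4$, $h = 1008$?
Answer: $-2020$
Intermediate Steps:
$T{\left(z \right)} = -6 - 4 z$
$W = 4$ ($W = \left(4 - 2\right)^{2} = 2^{2} = 4$)
$u = -2016$ ($u = 1008 \left(-2\right) = -2016$)
$X{\left(n,j \right)} = -4$ ($X{\left(n,j \right)} = \left(-1\right) 4 = -4$)
$X{\left(-11,T{\left(-7 \right)} \right)} + u = -4 - 2016 = -2020$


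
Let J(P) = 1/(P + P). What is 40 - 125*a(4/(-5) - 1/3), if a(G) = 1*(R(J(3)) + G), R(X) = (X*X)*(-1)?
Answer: 6665/36 ≈ 185.14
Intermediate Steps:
J(P) = 1/(2*P)
R(X) = -X**2 (R(X) = X**2*(-1) = -X**2)
a(G) = -1/36 + G (a(G) = 1*(-((1/2)/3)**2 + G) = 1*(-((1/2)*(1/3))**2 + G) = 1*(-(1/6)**2 + G) = 1*(-1*1/36 + G) = 1*(-1/36 + G) = -1/36 + G)
40 - 125*a(4/(-5) - 1/3) = 40 - 125*(-1/36 + (4/(-5) - 1/3)) = 40 - 125*(-1/36 + (4*(-1/5) - 1*1/3)) = 40 - 125*(-1/36 + (-4/5 - 1/3)) = 40 - 125*(-1/36 - 17/15) = 40 - 125*(-209/180) = 40 + 5225/36 = 6665/36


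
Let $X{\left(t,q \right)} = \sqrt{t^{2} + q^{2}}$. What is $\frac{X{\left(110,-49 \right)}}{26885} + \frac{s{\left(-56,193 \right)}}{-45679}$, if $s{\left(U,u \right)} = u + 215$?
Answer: $- \frac{24}{2687} + \frac{\sqrt{14501}}{26885} \approx -0.0044528$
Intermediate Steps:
$s{\left(U,u \right)} = 215 + u$
$X{\left(t,q \right)} = \sqrt{q^{2} + t^{2}}$
$\frac{X{\left(110,-49 \right)}}{26885} + \frac{s{\left(-56,193 \right)}}{-45679} = \frac{\sqrt{\left(-49\right)^{2} + 110^{2}}}{26885} + \frac{215 + 193}{-45679} = \sqrt{2401 + 12100} \cdot \frac{1}{26885} + 408 \left(- \frac{1}{45679}\right) = \sqrt{14501} \cdot \frac{1}{26885} - \frac{24}{2687} = \frac{\sqrt{14501}}{26885} - \frac{24}{2687} = - \frac{24}{2687} + \frac{\sqrt{14501}}{26885}$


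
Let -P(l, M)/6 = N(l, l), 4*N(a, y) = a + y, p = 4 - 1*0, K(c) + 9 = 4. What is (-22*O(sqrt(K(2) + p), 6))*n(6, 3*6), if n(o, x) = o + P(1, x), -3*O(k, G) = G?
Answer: 132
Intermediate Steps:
K(c) = -5 (K(c) = -9 + 4 = -5)
p = 4 (p = 4 + 0 = 4)
N(a, y) = a/4 + y/4 (N(a, y) = (a + y)/4 = a/4 + y/4)
P(l, M) = -3*l (P(l, M) = -6*(l/4 + l/4) = -3*l)
O(k, G) = -G/3
n(o, x) = -3 + o (n(o, x) = o - 3*1 = o - 3 = -3 + o)
(-22*O(sqrt(K(2) + p), 6))*n(6, 3*6) = (-(-22)*6/3)*(-3 + 6) = -22*(-2)*3 = 44*3 = 132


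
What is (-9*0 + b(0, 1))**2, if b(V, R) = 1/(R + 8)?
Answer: 1/81 ≈ 0.012346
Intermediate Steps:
b(V, R) = 1/(8 + R)
(-9*0 + b(0, 1))**2 = (-9*0 + 1/(8 + 1))**2 = (0 + 1/9)**2 = (1/9)**2 = 1/81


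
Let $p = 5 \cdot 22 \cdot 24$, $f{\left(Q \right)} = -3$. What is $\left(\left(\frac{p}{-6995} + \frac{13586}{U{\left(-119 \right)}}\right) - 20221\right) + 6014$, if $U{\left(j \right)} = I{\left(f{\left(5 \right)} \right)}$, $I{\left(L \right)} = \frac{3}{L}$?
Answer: $- \frac{38882935}{1399} \approx -27793.0$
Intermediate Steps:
$U{\left(j \right)} = -1$ ($U{\left(j \right)} = \frac{3}{-3} = 3 \left(- \frac{1}{3}\right) = -1$)
$p = 2640$ ($p = 110 \cdot 24 = 2640$)
$\left(\left(\frac{p}{-6995} + \frac{13586}{U{\left(-119 \right)}}\right) - 20221\right) + 6014 = \left(\left(\frac{2640}{-6995} + \frac{13586}{-1}\right) - 20221\right) + 6014 = \left(\left(2640 \left(- \frac{1}{6995}\right) + 13586 \left(-1\right)\right) - 20221\right) + 6014 = \left(\left(- \frac{528}{1399} - 13586\right) - 20221\right) + 6014 = \left(- \frac{19007342}{1399} - 20221\right) + 6014 = - \frac{47296521}{1399} + 6014 = - \frac{38882935}{1399}$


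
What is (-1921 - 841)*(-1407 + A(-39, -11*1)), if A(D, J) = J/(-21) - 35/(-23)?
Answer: 1874273866/483 ≈ 3.8805e+6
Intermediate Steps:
A(D, J) = 35/23 - J/21 (A(D, J) = J*(-1/21) - 35*(-1/23) = -J/21 + 35/23 = 35/23 - J/21)
(-1921 - 841)*(-1407 + A(-39, -11*1)) = (-1921 - 841)*(-1407 + (35/23 - (-11)/21)) = -2762*(-1407 + (35/23 - 1/21*(-11))) = -2762*(-1407 + (35/23 + 11/21)) = -2762*(-1407 + 988/483) = -2762*(-678593/483) = 1874273866/483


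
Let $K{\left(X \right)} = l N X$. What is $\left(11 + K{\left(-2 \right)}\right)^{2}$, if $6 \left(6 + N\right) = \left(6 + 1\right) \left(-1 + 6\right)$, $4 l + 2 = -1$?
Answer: $\frac{1849}{16} \approx 115.56$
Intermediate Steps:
$l = - \frac{3}{4}$ ($l = - \frac{1}{2} + \frac{1}{4} \left(-1\right) = - \frac{1}{2} - \frac{1}{4} = - \frac{3}{4} \approx -0.75$)
$N = - \frac{1}{6}$ ($N = -6 + \frac{\left(6 + 1\right) \left(-1 + 6\right)}{6} = -6 + \frac{7 \cdot 5}{6} = -6 + \frac{1}{6} \cdot 35 = -6 + \frac{35}{6} = - \frac{1}{6} \approx -0.16667$)
$K{\left(X \right)} = \frac{X}{8}$ ($K{\left(X \right)} = \left(- \frac{3}{4}\right) \left(- \frac{1}{6}\right) X = \frac{X}{8}$)
$\left(11 + K{\left(-2 \right)}\right)^{2} = \left(11 + \frac{1}{8} \left(-2\right)\right)^{2} = \left(11 - \frac{1}{4}\right)^{2} = \left(\frac{43}{4}\right)^{2} = \frac{1849}{16}$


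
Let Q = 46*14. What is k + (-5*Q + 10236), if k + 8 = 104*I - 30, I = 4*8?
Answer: 10306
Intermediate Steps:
I = 32
Q = 644
k = 3290 (k = -8 + (104*32 - 30) = -8 + (3328 - 30) = -8 + 3298 = 3290)
k + (-5*Q + 10236) = 3290 + (-5*644 + 10236) = 3290 + (-3220 + 10236) = 3290 + 7016 = 10306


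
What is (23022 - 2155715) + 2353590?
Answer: 220897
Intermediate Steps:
(23022 - 2155715) + 2353590 = -2132693 + 2353590 = 220897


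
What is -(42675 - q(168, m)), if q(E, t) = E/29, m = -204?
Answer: -1237407/29 ≈ -42669.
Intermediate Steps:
q(E, t) = E/29 (q(E, t) = E*(1/29) = E/29)
-(42675 - q(168, m)) = -(42675 - 168/29) = -1*1237407/29 = -1237407/29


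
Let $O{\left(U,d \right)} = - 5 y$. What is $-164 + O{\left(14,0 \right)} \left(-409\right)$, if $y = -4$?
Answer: $-8344$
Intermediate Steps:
$O{\left(U,d \right)} = 20$ ($O{\left(U,d \right)} = \left(-5\right) \left(-4\right) = 20$)
$-164 + O{\left(14,0 \right)} \left(-409\right) = -164 + 20 \left(-409\right) = -164 - 8180 = -8344$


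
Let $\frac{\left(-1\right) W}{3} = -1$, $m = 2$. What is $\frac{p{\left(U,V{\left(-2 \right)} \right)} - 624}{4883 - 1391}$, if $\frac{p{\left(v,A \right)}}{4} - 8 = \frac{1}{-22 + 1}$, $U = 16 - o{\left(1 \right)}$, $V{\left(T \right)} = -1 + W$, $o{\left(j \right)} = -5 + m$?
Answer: $- \frac{3109}{18333} \approx -0.16958$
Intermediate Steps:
$W = 3$ ($W = \left(-3\right) \left(-1\right) = 3$)
$o{\left(j \right)} = -3$ ($o{\left(j \right)} = -5 + 2 = -3$)
$V{\left(T \right)} = 2$ ($V{\left(T \right)} = -1 + 3 = 2$)
$U = 19$ ($U = 16 - -3 = 16 + 3 = 19$)
$p{\left(v,A \right)} = \frac{668}{21}$ ($p{\left(v,A \right)} = 32 + \frac{4}{-22 + 1} = 32 + \frac{4}{-21} = 32 + 4 \left(- \frac{1}{21}\right) = 32 - \frac{4}{21} = \frac{668}{21}$)
$\frac{p{\left(U,V{\left(-2 \right)} \right)} - 624}{4883 - 1391} = \frac{\frac{668}{21} - 624}{4883 - 1391} = - \frac{12436}{21 \cdot 3492} = \left(- \frac{12436}{21}\right) \frac{1}{3492} = - \frac{3109}{18333}$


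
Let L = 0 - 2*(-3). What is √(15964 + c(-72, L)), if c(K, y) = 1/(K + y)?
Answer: √69539118/66 ≈ 126.35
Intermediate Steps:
L = 6 (L = 0 + 6 = 6)
√(15964 + c(-72, L)) = √(15964 + 1/(-72 + 6)) = √(15964 + 1/(-66)) = √(15964 - 1/66) = √(1053623/66) = √69539118/66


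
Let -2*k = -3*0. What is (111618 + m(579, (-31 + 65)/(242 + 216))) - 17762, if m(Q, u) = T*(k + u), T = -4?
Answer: 21492956/229 ≈ 93856.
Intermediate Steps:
k = 0 (k = -(-3)*0/2 = -1/2*0 = 0)
m(Q, u) = -4*u (m(Q, u) = -4*(0 + u) = -4*u)
(111618 + m(579, (-31 + 65)/(242 + 216))) - 17762 = (111618 - 4*(-31 + 65)/(242 + 216)) - 17762 = (111618 - 136/458) - 17762 = (111618 - 4*17/229) - 17762 = (111618 - 68/229) - 17762 = 25560454/229 - 17762 = 21492956/229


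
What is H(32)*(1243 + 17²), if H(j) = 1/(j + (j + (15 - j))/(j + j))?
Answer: 98048/2063 ≈ 47.527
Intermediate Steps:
H(j) = 1/(j + 15/(2*j)) (H(j) = 1/(j + 15/((2*j))) = 1/(j + 15*(1/(2*j))) = 1/(j + 15/(2*j)))
H(32)*(1243 + 17²) = (2*32/(15 + 2*32²))*(1243 + 17²) = (2*32/(15 + 2*1024))*(1243 + 289) = (2*32/(15 + 2048))*1532 = (2*32/2063)*1532 = (2*32*(1/2063))*1532 = (64/2063)*1532 = 98048/2063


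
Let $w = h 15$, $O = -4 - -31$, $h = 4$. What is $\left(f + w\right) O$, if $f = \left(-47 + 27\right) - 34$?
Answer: $162$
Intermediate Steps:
$O = 27$ ($O = -4 + 31 = 27$)
$f = -54$ ($f = -20 - 34 = -54$)
$w = 60$ ($w = 4 \cdot 15 = 60$)
$\left(f + w\right) O = \left(-54 + 60\right) 27 = 6 \cdot 27 = 162$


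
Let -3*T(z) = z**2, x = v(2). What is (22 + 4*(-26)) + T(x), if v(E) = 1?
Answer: -247/3 ≈ -82.333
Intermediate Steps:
x = 1
T(z) = -z**2/3
(22 + 4*(-26)) + T(x) = (22 + 4*(-26)) - 1/3*1**2 = (22 - 104) - 1/3*1 = -82 - 1/3 = -247/3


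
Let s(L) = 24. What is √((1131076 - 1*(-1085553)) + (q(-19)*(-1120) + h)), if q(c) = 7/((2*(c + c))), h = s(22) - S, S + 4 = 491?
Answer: √800073166/19 ≈ 1488.7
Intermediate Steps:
S = 487 (S = -4 + 491 = 487)
h = -463 (h = 24 - 1*487 = 24 - 487 = -463)
q(c) = 7/(4*c) (q(c) = 7/((2*(2*c))) = 7/((4*c)) = 7*(1/(4*c)) = 7/(4*c))
√((1131076 - 1*(-1085553)) + (q(-19)*(-1120) + h)) = √((1131076 - 1*(-1085553)) + (((7/4)/(-19))*(-1120) - 463)) = √((1131076 + 1085553) + (((7/4)*(-1/19))*(-1120) - 463)) = √(2216629 + (-7/76*(-1120) - 463)) = √(2216629 + (1960/19 - 463)) = √(2216629 - 6837/19) = √(42109114/19) = √800073166/19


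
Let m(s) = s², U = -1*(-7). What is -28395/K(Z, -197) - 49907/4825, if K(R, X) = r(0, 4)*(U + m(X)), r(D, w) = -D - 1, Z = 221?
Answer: -1800184237/187287200 ≈ -9.6119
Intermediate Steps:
U = 7
r(D, w) = -1 - D
K(R, X) = -7 - X² (K(R, X) = (-1 - 1*0)*(7 + X²) = (-1 + 0)*(7 + X²) = -(7 + X²) = -7 - X²)
-28395/K(Z, -197) - 49907/4825 = -28395/(-7 - 1*(-197)²) - 49907/4825 = -28395/(-7 - 1*38809) - 49907*1/4825 = -28395/(-7 - 38809) - 49907/4825 = -28395/(-38816) - 49907/4825 = -28395*(-1/38816) - 49907/4825 = 28395/38816 - 49907/4825 = -1800184237/187287200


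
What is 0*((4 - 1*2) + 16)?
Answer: 0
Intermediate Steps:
0*((4 - 1*2) + 16) = 0*((4 - 2) + 16) = 0*(2 + 16) = 0*18 = 0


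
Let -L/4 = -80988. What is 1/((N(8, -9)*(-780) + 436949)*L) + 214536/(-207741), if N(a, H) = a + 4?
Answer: -9905721508223489/9591977532228816 ≈ -1.0327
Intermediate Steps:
N(a, H) = 4 + a
L = 323952 (L = -4*(-80988) = 323952)
1/((N(8, -9)*(-780) + 436949)*L) + 214536/(-207741) = 1/(((4 + 8)*(-780) + 436949)*323952) + 214536/(-207741) = (1/323952)/(12*(-780) + 436949) + 214536*(-1/207741) = (1/323952)/(-9360 + 436949) - 71512/69247 = (1/323952)/427589 - 71512/69247 = (1/427589)*(1/323952) - 71512/69247 = 1/138518311728 - 71512/69247 = -9905721508223489/9591977532228816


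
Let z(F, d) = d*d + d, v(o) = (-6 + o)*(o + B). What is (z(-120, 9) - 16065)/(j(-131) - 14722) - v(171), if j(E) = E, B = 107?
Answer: -227097045/4951 ≈ -45869.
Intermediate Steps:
v(o) = (-6 + o)*(107 + o) (v(o) = (-6 + o)*(o + 107) = (-6 + o)*(107 + o))
z(F, d) = d + d² (z(F, d) = d² + d = d + d²)
(z(-120, 9) - 16065)/(j(-131) - 14722) - v(171) = (9*(1 + 9) - 16065)/(-131 - 14722) - (-642 + 171² + 101*171) = (9*10 - 16065)/(-14853) - (-642 + 29241 + 17271) = (90 - 16065)*(-1/14853) - 1*45870 = -15975*(-1/14853) - 45870 = 5325/4951 - 45870 = -227097045/4951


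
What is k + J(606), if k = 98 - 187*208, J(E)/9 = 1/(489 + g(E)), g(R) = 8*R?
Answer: -23007213/593 ≈ -38798.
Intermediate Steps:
J(E) = 9/(489 + 8*E)
k = -38798 (k = 98 - 38896 = -38798)
k + J(606) = -38798 + 9/(489 + 8*606) = -38798 + 9/(489 + 4848) = -38798 + 9/5337 = -38798 + 9*(1/5337) = -38798 + 1/593 = -23007213/593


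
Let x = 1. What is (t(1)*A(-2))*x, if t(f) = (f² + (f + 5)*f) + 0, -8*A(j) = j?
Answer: 7/4 ≈ 1.7500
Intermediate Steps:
A(j) = -j/8
t(f) = f² + f*(5 + f) (t(f) = (f² + (5 + f)*f) + 0 = (f² + f*(5 + f)) + 0 = f² + f*(5 + f))
(t(1)*A(-2))*x = ((1*(5 + 2*1))*(-⅛*(-2)))*1 = ((1*(5 + 2))*(¼))*1 = ((1*7)*(¼))*1 = (7*(¼))*1 = (7/4)*1 = 7/4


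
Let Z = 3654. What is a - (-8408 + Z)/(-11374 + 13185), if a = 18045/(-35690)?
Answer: 27398153/12926918 ≈ 2.1195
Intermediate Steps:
a = -3609/7138 (a = 18045*(-1/35690) = -3609/7138 ≈ -0.50560)
a - (-8408 + Z)/(-11374 + 13185) = -3609/7138 - (-8408 + 3654)/(-11374 + 13185) = -3609/7138 - (-4754)/1811 = -3609/7138 - 1*(-4754/1811) = -3609/7138 + 4754/1811 = 27398153/12926918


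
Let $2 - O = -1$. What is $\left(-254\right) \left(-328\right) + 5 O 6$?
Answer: $83402$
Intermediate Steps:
$O = 3$ ($O = 2 - -1 = 2 + 1 = 3$)
$\left(-254\right) \left(-328\right) + 5 O 6 = \left(-254\right) \left(-328\right) + 5 \cdot 3 \cdot 6 = 83312 + 15 \cdot 6 = 83312 + 90 = 83402$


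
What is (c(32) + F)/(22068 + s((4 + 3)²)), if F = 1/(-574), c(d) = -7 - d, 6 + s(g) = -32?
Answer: -22387/12645220 ≈ -0.0017704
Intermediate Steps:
s(g) = -38 (s(g) = -6 - 32 = -38)
F = -1/574 ≈ -0.0017422
(c(32) + F)/(22068 + s((4 + 3)²)) = ((-7 - 1*32) - 1/574)/(22068 - 38) = ((-7 - 32) - 1/574)/22030 = (-39 - 1/574)*(1/22030) = -22387/574*1/22030 = -22387/12645220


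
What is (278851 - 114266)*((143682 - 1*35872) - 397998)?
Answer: -47760591980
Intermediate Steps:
(278851 - 114266)*((143682 - 1*35872) - 397998) = 164585*((143682 - 35872) - 397998) = 164585*(107810 - 397998) = 164585*(-290188) = -47760591980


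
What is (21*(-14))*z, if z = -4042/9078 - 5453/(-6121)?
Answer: -1213301348/9261073 ≈ -131.01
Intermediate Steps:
z = 12380626/27783219 (z = -4042*1/9078 - 5453*(-1/6121) = -2021/4539 + 5453/6121 = 12380626/27783219 ≈ 0.44562)
(21*(-14))*z = (21*(-14))*(12380626/27783219) = -294*12380626/27783219 = -1213301348/9261073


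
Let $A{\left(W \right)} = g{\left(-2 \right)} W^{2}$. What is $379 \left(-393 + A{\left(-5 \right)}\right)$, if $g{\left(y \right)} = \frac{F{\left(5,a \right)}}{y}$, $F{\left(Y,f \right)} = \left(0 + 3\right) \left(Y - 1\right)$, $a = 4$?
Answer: $-205797$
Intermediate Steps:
$F{\left(Y,f \right)} = -3 + 3 Y$ ($F{\left(Y,f \right)} = 3 \left(-1 + Y\right) = -3 + 3 Y$)
$g{\left(y \right)} = \frac{12}{y}$ ($g{\left(y \right)} = \frac{-3 + 3 \cdot 5}{y} = \frac{-3 + 15}{y} = \frac{12}{y}$)
$A{\left(W \right)} = - 6 W^{2}$ ($A{\left(W \right)} = \frac{12}{-2} W^{2} = 12 \left(- \frac{1}{2}\right) W^{2} = - 6 W^{2}$)
$379 \left(-393 + A{\left(-5 \right)}\right) = 379 \left(-393 - 6 \left(-5\right)^{2}\right) = 379 \left(-393 - 150\right) = 379 \left(-543\right) = -205797$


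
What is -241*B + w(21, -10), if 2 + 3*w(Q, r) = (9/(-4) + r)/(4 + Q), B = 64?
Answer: -1542483/100 ≈ -15425.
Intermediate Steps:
w(Q, r) = -⅔ + (-9/4 + r)/(3*(4 + Q)) (w(Q, r) = -⅔ + ((9/(-4) + r)/(4 + Q))/3 = -⅔ + ((9*(-¼) + r)/(4 + Q))/3 = -⅔ + ((-9/4 + r)/(4 + Q))/3 = -⅔ + (-9/4 + r)/(3*(4 + Q)))
-241*B + w(21, -10) = -241*64 + (-41 - 8*21 + 4*(-10))/(12*(4 + 21)) = -15424 + (1/12)*(-41 - 168 - 40)/25 = -15424 + (1/12)*(1/25)*(-249) = -15424 - 83/100 = -1542483/100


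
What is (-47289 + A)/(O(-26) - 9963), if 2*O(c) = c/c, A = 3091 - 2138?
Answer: 92672/19925 ≈ 4.6510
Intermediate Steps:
A = 953
O(c) = ½ (O(c) = (c/c)/2 = (½)*1 = ½)
(-47289 + A)/(O(-26) - 9963) = (-47289 + 953)/(½ - 9963) = -46336/(-19925/2) = -46336*(-2/19925) = 92672/19925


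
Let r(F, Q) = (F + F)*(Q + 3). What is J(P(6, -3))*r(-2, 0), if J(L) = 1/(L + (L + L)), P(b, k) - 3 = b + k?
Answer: -2/3 ≈ -0.66667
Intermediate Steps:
r(F, Q) = 2*F*(3 + Q) (r(F, Q) = (2*F)*(3 + Q) = 2*F*(3 + Q))
P(b, k) = 3 + b + k (P(b, k) = 3 + (b + k) = 3 + b + k)
J(L) = 1/(3*L) (J(L) = 1/(L + 2*L) = 1/(3*L))
J(P(6, -3))*r(-2, 0) = (1/(3*(3 + 6 - 3)))*(2*(-2)*(3 + 0)) = ((1/3)/6)*(2*(-2)*3) = ((1/3)*(1/6))*(-12) = (1/18)*(-12) = -2/3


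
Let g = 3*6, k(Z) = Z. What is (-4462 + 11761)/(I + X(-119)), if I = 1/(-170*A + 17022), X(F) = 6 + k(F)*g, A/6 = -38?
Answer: -407152818/119150351 ≈ -3.4171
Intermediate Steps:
g = 18
A = -228 (A = 6*(-38) = -228)
X(F) = 6 + 18*F (X(F) = 6 + F*18 = 6 + 18*F)
I = 1/55782 (I = 1/(-170*(-228) + 17022) = 1/(38760 + 17022) = 1/55782 ≈ 1.7927e-5)
(-4462 + 11761)/(I + X(-119)) = (-4462 + 11761)/(1/55782 + (6 + 18*(-119))) = 7299/(1/55782 + (6 - 2142)) = 7299/(1/55782 - 2136) = 7299/(-119150351/55782) = 7299*(-55782/119150351) = -407152818/119150351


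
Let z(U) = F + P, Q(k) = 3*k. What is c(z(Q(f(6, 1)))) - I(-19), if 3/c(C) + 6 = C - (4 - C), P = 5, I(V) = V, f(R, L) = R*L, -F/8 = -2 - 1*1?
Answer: 305/16 ≈ 19.063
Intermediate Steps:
F = 24 (F = -8*(-2 - 1*1) = -8*(-2 - 1) = -8*(-3) = 24)
f(R, L) = L*R
z(U) = 29 (z(U) = 24 + 5 = 29)
c(C) = 3/(-10 + 2*C) (c(C) = 3/(-6 + (C - (4 - C))) = 3/(-6 + (C + (-4 + C))) = 3/(-6 + (-4 + 2*C)) = 3/(-10 + 2*C))
c(z(Q(f(6, 1)))) - I(-19) = 3/(2*(-5 + 29)) - 1*(-19) = (3/2)/24 + 19 = (3/2)*(1/24) + 19 = 1/16 + 19 = 305/16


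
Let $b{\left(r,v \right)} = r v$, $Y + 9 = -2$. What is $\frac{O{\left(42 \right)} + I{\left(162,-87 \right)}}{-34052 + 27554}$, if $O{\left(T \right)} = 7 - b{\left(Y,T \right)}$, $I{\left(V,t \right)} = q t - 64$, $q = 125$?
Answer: $\frac{1745}{1083} \approx 1.6113$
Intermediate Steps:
$Y = -11$ ($Y = -9 - 2 = -11$)
$I{\left(V,t \right)} = -64 + 125 t$ ($I{\left(V,t \right)} = 125 t - 64 = -64 + 125 t$)
$O{\left(T \right)} = 7 + 11 T$ ($O{\left(T \right)} = 7 - - 11 T = 7 + 11 T$)
$\frac{O{\left(42 \right)} + I{\left(162,-87 \right)}}{-34052 + 27554} = \frac{\left(7 + 11 \cdot 42\right) + \left(-64 + 125 \left(-87\right)\right)}{-34052 + 27554} = \frac{\left(7 + 462\right) - 10939}{-6498} = \left(469 - 10939\right) \left(- \frac{1}{6498}\right) = \left(-10470\right) \left(- \frac{1}{6498}\right) = \frac{1745}{1083}$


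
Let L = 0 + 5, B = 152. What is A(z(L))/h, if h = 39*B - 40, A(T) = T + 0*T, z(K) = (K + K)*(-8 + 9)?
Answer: 5/2944 ≈ 0.0016984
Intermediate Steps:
L = 5
z(K) = 2*K (z(K) = (2*K)*1 = 2*K)
A(T) = T (A(T) = T + 0 = T)
h = 5888 (h = 39*152 - 40 = 5928 - 40 = 5888)
A(z(L))/h = (2*5)/5888 = 10*(1/5888) = 5/2944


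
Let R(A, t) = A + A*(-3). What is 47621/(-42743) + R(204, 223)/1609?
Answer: -94061333/68773487 ≈ -1.3677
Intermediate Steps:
R(A, t) = -2*A (R(A, t) = A - 3*A = -2*A)
47621/(-42743) + R(204, 223)/1609 = 47621/(-42743) - 2*204/1609 = 47621*(-1/42743) - 408*1/1609 = -47621/42743 - 408/1609 = -94061333/68773487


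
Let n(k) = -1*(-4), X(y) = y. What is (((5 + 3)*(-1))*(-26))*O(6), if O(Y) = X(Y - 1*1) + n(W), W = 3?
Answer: 1872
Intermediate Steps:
n(k) = 4
O(Y) = 3 + Y (O(Y) = (Y - 1*1) + 4 = (Y - 1) + 4 = (-1 + Y) + 4 = 3 + Y)
(((5 + 3)*(-1))*(-26))*O(6) = (((5 + 3)*(-1))*(-26))*(3 + 6) = ((8*(-1))*(-26))*9 = -8*(-26)*9 = 208*9 = 1872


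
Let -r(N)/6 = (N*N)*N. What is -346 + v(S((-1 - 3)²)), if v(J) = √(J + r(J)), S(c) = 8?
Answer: -346 + 2*I*√766 ≈ -346.0 + 55.353*I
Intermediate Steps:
r(N) = -6*N³ (r(N) = -6*N*N*N = -6*N²*N = -6*N³)
v(J) = √(J - 6*J³)
-346 + v(S((-1 - 3)²)) = -346 + √(8 - 6*8³) = -346 + √(8 - 6*512) = -346 + √(8 - 3072) = -346 + √(-3064) = -346 + 2*I*√766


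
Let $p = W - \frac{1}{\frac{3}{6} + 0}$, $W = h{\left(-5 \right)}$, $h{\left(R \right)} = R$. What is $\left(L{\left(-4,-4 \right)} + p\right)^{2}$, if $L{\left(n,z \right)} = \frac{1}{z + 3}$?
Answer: $64$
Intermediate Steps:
$W = -5$
$L{\left(n,z \right)} = \frac{1}{3 + z}$
$p = -7$ ($p = -5 - \frac{1}{\frac{3}{6} + 0} = -5 - \frac{1}{3 \cdot \frac{1}{6} + 0} = -5 - \frac{1}{\frac{1}{2} + 0} = -5 - \frac{1}{\frac{1}{2}} = -5 - 2 = -7$)
$\left(L{\left(-4,-4 \right)} + p\right)^{2} = \left(\frac{1}{3 - 4} - 7\right)^{2} = \left(\frac{1}{-1} - 7\right)^{2} = \left(-1 - 7\right)^{2} = \left(-8\right)^{2} = 64$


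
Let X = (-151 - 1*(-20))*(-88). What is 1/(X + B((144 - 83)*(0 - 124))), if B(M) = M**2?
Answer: 1/57225624 ≈ 1.7475e-8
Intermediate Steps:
X = 11528 (X = (-151 + 20)*(-88) = -131*(-88) = 11528)
1/(X + B((144 - 83)*(0 - 124))) = 1/(11528 + ((144 - 83)*(0 - 124))**2) = 1/(11528 + (61*(-124))**2) = 1/(11528 + (-7564)**2) = 1/(11528 + 57214096) = 1/57225624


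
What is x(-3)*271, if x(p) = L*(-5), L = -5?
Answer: 6775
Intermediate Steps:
x(p) = 25 (x(p) = -5*(-5) = 25)
x(-3)*271 = 25*271 = 6775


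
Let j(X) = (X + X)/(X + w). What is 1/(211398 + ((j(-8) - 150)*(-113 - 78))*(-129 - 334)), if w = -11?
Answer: -19/246602560 ≈ -7.7047e-8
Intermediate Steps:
j(X) = 2*X/(-11 + X) (j(X) = (X + X)/(X - 11) = (2*X)/(-11 + X) = 2*X/(-11 + X))
1/(211398 + ((j(-8) - 150)*(-113 - 78))*(-129 - 334)) = 1/(211398 + ((2*(-8)/(-11 - 8) - 150)*(-113 - 78))*(-129 - 334)) = 1/(211398 + ((2*(-8)/(-19) - 150)*(-191))*(-463)) = 1/(211398 + ((2*(-8)*(-1/19) - 150)*(-191))*(-463)) = 1/(211398 + ((16/19 - 150)*(-191))*(-463)) = 1/(211398 - 2834/19*(-191)*(-463)) = 1/(211398 + (541294/19)*(-463)) = 1/(211398 - 250619122/19) = 1/(-246602560/19) = -19/246602560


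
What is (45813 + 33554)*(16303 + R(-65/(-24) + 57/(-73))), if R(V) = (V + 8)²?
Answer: 3995703055658087/3069504 ≈ 1.3017e+9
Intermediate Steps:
R(V) = (8 + V)²
(45813 + 33554)*(16303 + R(-65/(-24) + 57/(-73))) = (45813 + 33554)*(16303 + (8 + (-65/(-24) + 57/(-73)))²) = 79367*(16303 + (8 + (-65*(-1/24) + 57*(-1/73)))²) = 79367*(16303 + (8 + (65/24 - 57/73))²) = 79367*(16303 + (8 + 3377/1752)²) = 79367*(16303 + (17393/1752)²) = 79367*(16303 + 302516449/3069504) = 79367*(50344640161/3069504) = 3995703055658087/3069504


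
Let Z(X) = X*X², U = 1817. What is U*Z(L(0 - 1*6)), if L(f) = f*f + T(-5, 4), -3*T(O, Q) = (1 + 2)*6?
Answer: 49059000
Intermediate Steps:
T(O, Q) = -6 (T(O, Q) = -(1 + 2)*6/3 = -6)
L(f) = -6 + f² (L(f) = f*f - 6 = f² - 6 = -6 + f²)
Z(X) = X³
U*Z(L(0 - 1*6)) = 1817*(-6 + (0 - 1*6)²)³ = 1817*(-6 + (0 - 6)²)³ = 1817*(-6 + (-6)²)³ = 1817*(-6 + 36)³ = 1817*30³ = 1817*27000 = 49059000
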